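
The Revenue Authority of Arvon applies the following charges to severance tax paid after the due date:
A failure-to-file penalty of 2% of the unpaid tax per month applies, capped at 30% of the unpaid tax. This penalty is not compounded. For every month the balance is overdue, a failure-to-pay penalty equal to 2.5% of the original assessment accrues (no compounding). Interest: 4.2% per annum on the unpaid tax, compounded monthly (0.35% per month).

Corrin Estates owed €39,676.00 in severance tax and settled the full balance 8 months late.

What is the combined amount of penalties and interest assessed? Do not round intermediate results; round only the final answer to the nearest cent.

€15,407.99

Failure-to-file: 8 × 2% × €39,676.00 = €6,348.16 (under the 30% cap)
Failure-to-pay penalty: 8 × 2.5% × €39,676.00 = €7,935.20
Interest: €39,676.00 × ((1 + 0.0035)^8 − 1) = €39,676.00 × 0.0283454… = €1,124.6325…
Penalties + interest = €14,283.3600 + €1,124.6325… = €15,407.99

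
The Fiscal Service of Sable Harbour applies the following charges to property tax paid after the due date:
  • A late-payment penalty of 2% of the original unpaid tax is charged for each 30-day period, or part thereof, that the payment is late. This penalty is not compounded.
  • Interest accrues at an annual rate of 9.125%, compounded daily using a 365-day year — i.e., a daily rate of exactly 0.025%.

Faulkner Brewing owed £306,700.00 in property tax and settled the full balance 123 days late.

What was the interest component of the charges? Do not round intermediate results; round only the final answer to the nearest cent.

Interest: £306,700.00 × ((1 + 0.00025)^123 − 1) = £306,700.00 × 0.03122370… = £9,576.3093…

£9,576.31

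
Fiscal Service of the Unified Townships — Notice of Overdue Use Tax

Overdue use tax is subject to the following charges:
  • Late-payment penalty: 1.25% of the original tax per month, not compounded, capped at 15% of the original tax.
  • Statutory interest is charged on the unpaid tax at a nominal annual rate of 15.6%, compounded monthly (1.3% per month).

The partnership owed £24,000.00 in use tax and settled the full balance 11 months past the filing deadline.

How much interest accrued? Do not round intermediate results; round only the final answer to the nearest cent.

Interest: £24,000.00 × ((1 + 0.013)^11 − 1) = £24,000.00 × 0.1526671… = £3,664.0105…

£3,664.01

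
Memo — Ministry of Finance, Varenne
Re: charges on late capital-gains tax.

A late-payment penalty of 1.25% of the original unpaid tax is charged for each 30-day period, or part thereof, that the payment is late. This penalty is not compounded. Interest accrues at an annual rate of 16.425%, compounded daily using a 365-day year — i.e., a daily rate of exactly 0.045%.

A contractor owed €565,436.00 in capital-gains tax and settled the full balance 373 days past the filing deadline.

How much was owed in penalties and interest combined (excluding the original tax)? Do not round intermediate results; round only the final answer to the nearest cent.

€195,196.72

Penalty periods: ⌈373/30⌉ = 13; penalty = 13 × 1.25% × €565,436.00 = €91,883.35
Interest: €565,436.00 × ((1 + 0.00045)^373 − 1) = €565,436.00 × 0.18271453… = €103,313.3726…
Penalties + interest = €91,883.3500 + €103,313.3726… = €195,196.72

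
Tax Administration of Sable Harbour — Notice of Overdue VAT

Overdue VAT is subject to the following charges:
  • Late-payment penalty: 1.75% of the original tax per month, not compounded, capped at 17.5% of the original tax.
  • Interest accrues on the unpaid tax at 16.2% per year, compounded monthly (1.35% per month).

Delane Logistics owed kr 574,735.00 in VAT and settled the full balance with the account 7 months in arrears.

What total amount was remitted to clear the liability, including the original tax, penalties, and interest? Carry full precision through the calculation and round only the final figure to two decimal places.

kr 701,702.32

Penalty: 7 × 1.75% × kr 574,735.00 = kr 70,405.04… (below the 17.5% cap of kr 100,578.63…)
Interest: kr 574,735.00 × ((1 + 0.0135)^7 − 1) = kr 574,735.00 × 0.0984145… = kr 56,562.2778…
Total = kr 574,735.00 + kr 70,405.0375 + kr 56,562.2778… = kr 701,702.32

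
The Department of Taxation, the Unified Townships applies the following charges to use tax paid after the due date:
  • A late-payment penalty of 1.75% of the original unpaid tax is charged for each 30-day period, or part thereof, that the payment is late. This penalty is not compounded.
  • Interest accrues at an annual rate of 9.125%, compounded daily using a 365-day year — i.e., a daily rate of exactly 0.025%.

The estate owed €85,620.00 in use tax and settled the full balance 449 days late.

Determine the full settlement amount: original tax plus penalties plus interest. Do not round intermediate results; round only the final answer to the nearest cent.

€118,264.92

Penalty periods: ⌈449/30⌉ = 15; penalty = 15 × 1.75% × €85,620.00 = €22,475.25
Interest: €85,620.00 × ((1 + 0.00025)^449 − 1) = €85,620.00 × 0.11877683… = €10,169.6721…
Total = €85,620.00 + €22,475.2500 + €10,169.6721… = €118,264.92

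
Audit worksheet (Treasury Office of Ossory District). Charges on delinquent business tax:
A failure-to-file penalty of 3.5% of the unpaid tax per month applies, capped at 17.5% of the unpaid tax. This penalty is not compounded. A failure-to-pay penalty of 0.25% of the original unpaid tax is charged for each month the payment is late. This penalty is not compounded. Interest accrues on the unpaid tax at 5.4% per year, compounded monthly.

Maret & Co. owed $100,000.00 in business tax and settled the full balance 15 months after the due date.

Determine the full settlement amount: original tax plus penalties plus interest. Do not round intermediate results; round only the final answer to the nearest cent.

$128,216.83

Failure-to-file: 15 × 3.5% × $100,000.00 = $52,500.00, capped at 17.5% × $100,000.00 = $17,500.00
Failure-to-pay penalty: 15 × 0.25% × $100,000.00 = $3,750.00
Interest (5.4%/yr ÷ 12 = 0.45%/month): $100,000.00 × ((1 + 0.0045)^15 − 1) = $6,966.8277…
Total = $100,000.00 + $21,250.0000 + $6,966.8277… = $128,216.83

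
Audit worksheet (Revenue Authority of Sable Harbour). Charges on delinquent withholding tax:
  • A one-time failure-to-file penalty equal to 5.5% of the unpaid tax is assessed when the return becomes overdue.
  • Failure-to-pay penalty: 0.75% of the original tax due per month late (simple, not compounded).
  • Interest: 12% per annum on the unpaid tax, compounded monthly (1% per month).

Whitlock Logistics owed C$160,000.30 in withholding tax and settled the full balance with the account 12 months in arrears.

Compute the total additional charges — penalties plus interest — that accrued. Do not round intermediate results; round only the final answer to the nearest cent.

C$43,492.09

Failure-to-file penalty: 5.5% × C$160,000.30 = C$8,800.02…
Failure-to-pay penalty = 0.75% × C$160,000.30 × 12 mo = C$14,400.03…
Interest: C$160,000.30 × ((1 + 0.01)^12 − 1) = C$160,000.30 × 0.1268250… = C$20,292.0429…
Penalties + interest = C$23,200.0435 + C$20,292.0429… = C$43,492.09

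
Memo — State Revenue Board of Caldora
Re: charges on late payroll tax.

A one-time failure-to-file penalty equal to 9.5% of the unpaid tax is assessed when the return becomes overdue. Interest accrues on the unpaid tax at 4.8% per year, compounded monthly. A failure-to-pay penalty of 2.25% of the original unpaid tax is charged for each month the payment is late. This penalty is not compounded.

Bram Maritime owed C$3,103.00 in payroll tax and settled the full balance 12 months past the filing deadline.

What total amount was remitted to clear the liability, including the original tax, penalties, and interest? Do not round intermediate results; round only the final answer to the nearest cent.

C$4,387.86

Failure-to-file penalty: 9.5% × C$3,103.00 = C$294.79…
Failure-to-pay penalty = 2.25% × C$3,103.00 × 12 mo = C$837.81
Interest (4.8%/yr ÷ 12 = 0.4%/month): C$3,103.00 × ((1 + 0.004)^12 − 1) = C$152.2649…
Total = C$3,103.00 + C$1,132.5950 + C$152.2649… = C$4,387.86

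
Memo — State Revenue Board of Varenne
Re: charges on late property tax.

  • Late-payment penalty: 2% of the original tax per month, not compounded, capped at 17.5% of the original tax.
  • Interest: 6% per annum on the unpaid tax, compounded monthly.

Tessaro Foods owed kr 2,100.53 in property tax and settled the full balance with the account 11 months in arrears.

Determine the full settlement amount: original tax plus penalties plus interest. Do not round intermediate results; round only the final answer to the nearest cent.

kr 2,586.58

Penalty (uncapped): 11 × 2% × kr 2,100.53 = kr 462.12…; cap = 17.5% × kr 2,100.53 = kr 367.59… → penalty = kr 367.59…
Interest (6%/yr ÷ 12 = 0.5%/month): kr 2,100.53 × ((1 + 0.005)^11 − 1) = kr 118.4611…
Total = kr 2,100.53 + kr 367.5928… + kr 118.4611… = kr 2,586.58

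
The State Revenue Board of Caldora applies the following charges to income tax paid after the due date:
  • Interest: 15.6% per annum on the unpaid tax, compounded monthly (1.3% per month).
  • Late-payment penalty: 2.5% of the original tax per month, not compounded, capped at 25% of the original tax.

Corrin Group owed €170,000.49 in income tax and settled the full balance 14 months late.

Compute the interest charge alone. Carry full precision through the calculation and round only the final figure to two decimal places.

Interest: €170,000.49 × ((1 + 0.013)^14 − 1) = €170,000.49 × 0.1982081… = €33,695.4666…

€33,695.47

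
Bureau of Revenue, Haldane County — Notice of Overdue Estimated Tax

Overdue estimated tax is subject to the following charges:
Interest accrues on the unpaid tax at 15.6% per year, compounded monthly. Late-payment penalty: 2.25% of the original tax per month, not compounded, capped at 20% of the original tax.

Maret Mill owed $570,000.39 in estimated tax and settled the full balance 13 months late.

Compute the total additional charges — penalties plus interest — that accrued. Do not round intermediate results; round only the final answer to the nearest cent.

$218,213.96

Penalty (uncapped): 13 × 2.25% × $570,000.39 = $166,725.11…; cap = 20% × $570,000.39 = $114,000.08… → penalty = $114,000.08…
Interest (15.6%/yr ÷ 12 = 1.3%/month): $570,000.39 × ((1 + 0.013)^13 − 1) = $104,213.8834…
Penalties + interest = $114,000.0780 + $104,213.8834… = $218,213.96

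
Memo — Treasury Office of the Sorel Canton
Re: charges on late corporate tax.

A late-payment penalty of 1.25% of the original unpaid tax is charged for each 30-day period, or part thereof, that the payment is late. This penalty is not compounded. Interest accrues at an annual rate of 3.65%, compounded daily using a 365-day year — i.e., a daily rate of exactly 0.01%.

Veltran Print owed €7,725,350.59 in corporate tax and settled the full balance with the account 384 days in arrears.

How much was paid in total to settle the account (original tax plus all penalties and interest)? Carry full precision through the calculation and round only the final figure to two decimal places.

Penalty periods: ⌈384/30⌉ = 13; penalty = 13 × 1.25% × €7,725,350.59 = €1,255,369.47…
Interest: €7,725,350.59 × ((1 + 0.0001)^384 − 1) = €7,725,350.59 × 0.03914481… = €302,407.4077…
Total = €7,725,350.59 + €1,255,369.4709… + €302,407.4077… = €9,283,127.47

€9,283,127.47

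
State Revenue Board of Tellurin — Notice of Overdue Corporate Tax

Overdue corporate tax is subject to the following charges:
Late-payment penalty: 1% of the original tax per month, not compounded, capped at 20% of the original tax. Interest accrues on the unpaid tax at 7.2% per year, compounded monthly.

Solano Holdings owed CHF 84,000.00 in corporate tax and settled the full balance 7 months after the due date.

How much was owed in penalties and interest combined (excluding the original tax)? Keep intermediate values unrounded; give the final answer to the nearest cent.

Penalty: 7 × 1% × CHF 84,000.00 = CHF 5,880.00 (below the 20% cap of CHF 16,800.00)
Interest (7.2%/yr ÷ 12 = 0.6%/month): CHF 84,000.00 × ((1 + 0.006)^7 − 1) = CHF 3,592.1429…
Penalties + interest = CHF 5,880.0000 + CHF 3,592.1429… = CHF 9,472.14

CHF 9,472.14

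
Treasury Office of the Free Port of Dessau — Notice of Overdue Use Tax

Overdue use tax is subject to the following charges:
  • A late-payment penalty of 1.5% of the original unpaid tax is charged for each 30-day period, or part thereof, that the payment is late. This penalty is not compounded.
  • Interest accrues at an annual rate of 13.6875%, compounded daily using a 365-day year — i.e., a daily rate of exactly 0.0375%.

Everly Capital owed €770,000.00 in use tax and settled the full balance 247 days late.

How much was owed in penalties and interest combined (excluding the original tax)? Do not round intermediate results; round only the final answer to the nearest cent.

€178,664.04

Penalty periods: ⌈247/30⌉ = 9; penalty = 9 × 1.5% × €770,000.00 = €103,950.00
Interest: €770,000.00 × ((1 + 0.000375)^247 − 1) = €770,000.00 × 0.09703122… = €74,714.0367…
Penalties + interest = €103,950.0000 + €74,714.0367… = €178,664.04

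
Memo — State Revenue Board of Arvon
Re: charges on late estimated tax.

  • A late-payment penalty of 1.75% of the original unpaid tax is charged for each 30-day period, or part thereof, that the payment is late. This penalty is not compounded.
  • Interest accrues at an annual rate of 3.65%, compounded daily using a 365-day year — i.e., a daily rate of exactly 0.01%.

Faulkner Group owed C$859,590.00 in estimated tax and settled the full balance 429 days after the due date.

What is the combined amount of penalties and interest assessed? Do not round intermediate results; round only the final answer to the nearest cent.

Penalty periods: ⌈429/30⌉ = 15; penalty = 15 × 1.75% × C$859,590.00 = C$225,642.38…
Interest: C$859,590.00 × ((1 + 0.0001)^429 − 1) = C$859,590.00 × 0.04383127… = C$37,676.9192…
Penalties + interest = C$225,642.3750 + C$37,676.9192… = C$263,319.29

C$263,319.29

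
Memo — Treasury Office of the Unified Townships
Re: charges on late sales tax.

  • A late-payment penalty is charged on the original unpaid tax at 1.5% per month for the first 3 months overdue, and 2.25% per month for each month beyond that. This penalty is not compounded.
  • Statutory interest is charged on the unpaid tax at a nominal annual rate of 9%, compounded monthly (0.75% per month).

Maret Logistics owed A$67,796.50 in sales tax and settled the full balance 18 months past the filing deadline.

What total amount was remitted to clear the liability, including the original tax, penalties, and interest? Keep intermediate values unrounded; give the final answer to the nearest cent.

A$103,488.67

Penalty, months 1–3: 3 × 1.5% × A$67,796.50 = A$3,050.84…
Penalty, months 4–18: 15 × 2.25% × A$67,796.50 = A$22,881.32…
Interest: A$67,796.50 × ((1 + 0.0075)^18 − 1) = A$67,796.50 × 0.1439604… = A$9,760.0105…
Total = A$67,796.50 + A$25,932.1613… + A$9,760.0105… = A$103,488.67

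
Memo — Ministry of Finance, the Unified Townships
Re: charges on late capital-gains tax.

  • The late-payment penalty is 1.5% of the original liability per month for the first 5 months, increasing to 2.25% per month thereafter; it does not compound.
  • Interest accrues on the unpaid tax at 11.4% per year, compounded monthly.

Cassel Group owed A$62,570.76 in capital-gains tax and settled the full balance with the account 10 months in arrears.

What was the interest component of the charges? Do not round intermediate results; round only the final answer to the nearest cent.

A$6,204.88

Interest (11.4%/yr ÷ 12 = 0.95%/month): A$62,570.76 × ((1 + 0.0095)^10 − 1) = A$6,204.8835…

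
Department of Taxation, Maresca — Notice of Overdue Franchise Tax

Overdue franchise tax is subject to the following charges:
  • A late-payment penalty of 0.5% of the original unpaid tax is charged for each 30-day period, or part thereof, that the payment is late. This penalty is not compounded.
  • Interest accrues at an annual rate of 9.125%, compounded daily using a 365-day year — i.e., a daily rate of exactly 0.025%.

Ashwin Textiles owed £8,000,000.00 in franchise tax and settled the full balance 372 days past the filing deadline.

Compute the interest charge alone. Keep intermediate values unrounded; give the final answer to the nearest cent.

£779,591.84

Interest: £8,000,000.00 × ((1 + 0.00025)^372 − 1) = £8,000,000.00 × 0.09744898… = £779,591.8358…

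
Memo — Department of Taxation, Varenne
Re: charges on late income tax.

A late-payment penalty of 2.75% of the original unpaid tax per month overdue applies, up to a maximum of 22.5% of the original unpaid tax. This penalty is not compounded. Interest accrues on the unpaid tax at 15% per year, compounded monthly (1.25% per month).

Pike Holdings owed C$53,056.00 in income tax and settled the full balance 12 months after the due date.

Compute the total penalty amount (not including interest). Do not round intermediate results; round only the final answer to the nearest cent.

C$11,937.60

Penalty (uncapped): 12 × 2.75% × C$53,056.00 = C$17,508.48; cap = 22.5% × C$53,056.00 = C$11,937.60 → penalty = C$11,937.60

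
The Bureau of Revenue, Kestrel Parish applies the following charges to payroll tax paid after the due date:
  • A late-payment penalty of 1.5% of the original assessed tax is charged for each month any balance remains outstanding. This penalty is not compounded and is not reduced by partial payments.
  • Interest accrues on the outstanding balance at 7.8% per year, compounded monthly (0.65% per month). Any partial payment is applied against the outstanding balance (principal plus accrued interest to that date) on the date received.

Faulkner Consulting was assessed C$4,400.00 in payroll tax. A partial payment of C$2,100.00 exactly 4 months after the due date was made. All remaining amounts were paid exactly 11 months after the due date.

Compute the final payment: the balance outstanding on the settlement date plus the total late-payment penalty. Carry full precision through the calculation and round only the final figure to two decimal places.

C$3,253.59

Balance at month 4: C$4,400.0000 × (1 + 0.0065)^4 = C$4,515.5202…
After C$2,100.00 payment: C$4,515.5202… − C$2,100.00 = C$2,415.5202…
Balance at month 11: C$2,415.5202… × (1 + 0.0065)^7 = C$2,527.5930…
Penalty: 11 × 1.5% × C$4,400.00 = C$726.00
Final settlement = outstanding balance + penalty = C$2,527.5930… + C$726.00 = C$3,253.59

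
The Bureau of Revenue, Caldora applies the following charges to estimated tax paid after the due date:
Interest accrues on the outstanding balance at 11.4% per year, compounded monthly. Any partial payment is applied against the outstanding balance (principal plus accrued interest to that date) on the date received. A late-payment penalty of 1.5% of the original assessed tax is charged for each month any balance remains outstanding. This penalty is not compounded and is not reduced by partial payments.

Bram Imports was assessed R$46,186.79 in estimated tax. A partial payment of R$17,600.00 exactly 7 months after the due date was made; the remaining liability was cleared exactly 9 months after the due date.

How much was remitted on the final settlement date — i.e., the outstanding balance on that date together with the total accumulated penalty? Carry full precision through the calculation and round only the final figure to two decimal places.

Monthly rate = 11.4% ÷ 12 = 0.95%
Balance at month 7: R$46,186.7900 × (1 + 0.0095)^7 = R$49,347.1463…
After R$17,600.00 payment: R$49,347.1463… − R$17,600.00 = R$31,747.1463…
Balance at month 9: R$31,747.1463… × (1 + 0.0095)^2 = R$32,353.2072…
Penalty: 9 × 1.5% × R$46,186.79 = R$6,235.22…
Final settlement = outstanding balance + penalty = R$32,353.2072… + R$6,235.22… = R$38,588.42

R$38,588.42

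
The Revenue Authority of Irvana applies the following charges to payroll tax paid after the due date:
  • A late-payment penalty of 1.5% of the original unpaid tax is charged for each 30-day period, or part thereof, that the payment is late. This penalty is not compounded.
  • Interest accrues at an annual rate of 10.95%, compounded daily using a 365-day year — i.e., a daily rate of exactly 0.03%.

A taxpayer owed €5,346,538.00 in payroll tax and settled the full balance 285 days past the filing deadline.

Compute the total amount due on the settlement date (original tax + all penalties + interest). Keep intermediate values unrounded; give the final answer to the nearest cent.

€6,625,684.36

Penalty periods: ⌈285/30⌉ = 10; penalty = 10 × 1.5% × €5,346,538.00 = €801,980.70
Interest: €5,346,538.00 × ((1 + 0.0003)^285 − 1) = €5,346,538.00 × 0.08924759… = €477,165.6551…
Total = €5,346,538.00 + €801,980.7000 + €477,165.6551… = €6,625,684.36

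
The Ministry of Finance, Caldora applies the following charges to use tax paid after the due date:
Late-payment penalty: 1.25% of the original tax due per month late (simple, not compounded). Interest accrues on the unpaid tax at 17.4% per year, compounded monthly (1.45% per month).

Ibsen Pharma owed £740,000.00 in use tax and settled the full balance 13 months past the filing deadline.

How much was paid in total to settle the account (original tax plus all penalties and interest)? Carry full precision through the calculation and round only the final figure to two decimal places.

Late-payment penalty = 1.25% × £740,000.00 × 13 mo = £120,250.00
Interest: £740,000.00 × ((1 + 0.0145)^13 − 1) = £740,000.00 × 0.2058039… = £152,294.8523…
Total = £740,000.00 + £120,250.0000 + £152,294.8523… = £1,012,544.85

£1,012,544.85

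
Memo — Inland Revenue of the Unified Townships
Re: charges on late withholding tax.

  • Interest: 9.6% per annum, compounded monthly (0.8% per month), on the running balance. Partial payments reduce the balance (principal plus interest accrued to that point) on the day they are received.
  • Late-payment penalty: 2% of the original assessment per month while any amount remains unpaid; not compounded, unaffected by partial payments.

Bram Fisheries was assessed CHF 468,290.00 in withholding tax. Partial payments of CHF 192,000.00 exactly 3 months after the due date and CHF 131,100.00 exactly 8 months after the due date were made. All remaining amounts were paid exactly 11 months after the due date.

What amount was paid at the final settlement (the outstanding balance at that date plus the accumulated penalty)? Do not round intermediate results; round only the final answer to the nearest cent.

CHF 275,302.64

Balance at month 3: CHF 468,290.0000 × (1 + 0.008)^3 = CHF 479,619.1114…
After CHF 192,000.00 payment: CHF 479,619.1114… − CHF 192,000.00 = CHF 287,619.1114…
Balance at month 8: CHF 287,619.1114… × (1 + 0.008)^5 = CHF 299,309.4306…
After CHF 131,100.00 payment: CHF 299,309.4306… − CHF 131,100.00 = CHF 168,209.4306…
Balance at month 11: CHF 168,209.4306… × (1 + 0.008)^3 = CHF 172,278.8393…
Penalty: 11 × 2% × CHF 468,290.00 = CHF 103,023.80
Final settlement = outstanding balance + penalty = CHF 172,278.8393… + CHF 103,023.80 = CHF 275,302.64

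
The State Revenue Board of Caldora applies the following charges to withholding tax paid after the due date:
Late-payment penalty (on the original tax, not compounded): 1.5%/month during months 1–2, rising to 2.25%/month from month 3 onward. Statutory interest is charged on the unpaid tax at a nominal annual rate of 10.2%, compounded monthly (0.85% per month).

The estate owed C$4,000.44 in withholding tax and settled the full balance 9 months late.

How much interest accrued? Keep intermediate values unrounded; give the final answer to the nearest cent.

Interest: C$4,000.44 × ((1 + 0.0085)^9 − 1) = C$4,000.44 × 0.0791532… = C$316.6478…

C$316.65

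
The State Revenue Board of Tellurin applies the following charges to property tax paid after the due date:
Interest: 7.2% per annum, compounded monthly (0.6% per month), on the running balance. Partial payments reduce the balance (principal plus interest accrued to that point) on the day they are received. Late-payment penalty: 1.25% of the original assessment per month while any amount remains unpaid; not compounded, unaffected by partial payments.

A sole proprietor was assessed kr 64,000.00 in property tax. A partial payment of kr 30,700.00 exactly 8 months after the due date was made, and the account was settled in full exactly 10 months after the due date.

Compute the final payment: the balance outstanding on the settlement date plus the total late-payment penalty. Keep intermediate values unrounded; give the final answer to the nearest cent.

Balance at month 8: kr 64,000.0000 × (1 + 0.006)^8 = kr 67,137.2920…
After kr 30,700.00 payment: kr 67,137.2920… − kr 30,700.00 = kr 36,437.2920…
Balance at month 10: kr 36,437.2920… × (1 + 0.006)^2 = kr 36,875.8512…
Penalty: 10 × 1.25% × kr 64,000.00 = kr 8,000.00
Final settlement = outstanding balance + penalty = kr 36,875.8512… + kr 8,000.00 = kr 44,875.85

kr 44,875.85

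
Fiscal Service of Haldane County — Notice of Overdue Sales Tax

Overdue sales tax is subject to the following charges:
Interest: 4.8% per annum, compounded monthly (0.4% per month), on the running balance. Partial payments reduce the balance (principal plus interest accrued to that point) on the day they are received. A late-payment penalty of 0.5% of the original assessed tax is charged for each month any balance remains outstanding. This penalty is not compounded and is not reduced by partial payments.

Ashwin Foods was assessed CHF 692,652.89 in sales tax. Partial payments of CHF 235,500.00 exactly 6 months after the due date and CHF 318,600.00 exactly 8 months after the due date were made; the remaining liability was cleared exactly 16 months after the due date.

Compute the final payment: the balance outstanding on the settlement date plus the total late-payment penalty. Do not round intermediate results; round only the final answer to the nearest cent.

CHF 219,719.49

Balance at month 6: CHF 692,652.8900 × (1 + 0.004)^6 = CHF 709,443.6853…
After CHF 235,500.00 payment: CHF 709,443.6853… − CHF 235,500.00 = CHF 473,943.6853…
Balance at month 8: CHF 473,943.6853… × (1 + 0.004)^2 = CHF 477,742.8179…
After CHF 318,600.00 payment: CHF 477,742.8179… − CHF 318,600.00 = CHF 159,142.8179…
Balance at month 16: CHF 159,142.8179… × (1 + 0.004)^8 = CHF 164,307.2573…
Penalty: 16 × 0.5% × CHF 692,652.89 = CHF 55,412.23…
Final settlement = outstanding balance + penalty = CHF 164,307.2573… + CHF 55,412.23… = CHF 219,719.49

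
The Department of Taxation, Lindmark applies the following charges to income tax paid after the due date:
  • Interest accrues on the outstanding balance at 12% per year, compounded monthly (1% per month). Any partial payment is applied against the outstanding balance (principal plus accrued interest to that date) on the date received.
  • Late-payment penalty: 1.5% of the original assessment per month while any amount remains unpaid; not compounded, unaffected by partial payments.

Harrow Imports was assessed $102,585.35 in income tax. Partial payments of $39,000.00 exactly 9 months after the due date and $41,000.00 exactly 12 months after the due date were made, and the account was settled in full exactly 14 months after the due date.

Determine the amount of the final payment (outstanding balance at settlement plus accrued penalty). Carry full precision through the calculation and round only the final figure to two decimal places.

$56,648.65

Balance at month 9: $102,585.3500 × (1 + 0.01)^9 = $112,196.0865…
After $39,000.00 payment: $112,196.0865… − $39,000.00 = $73,196.0865…
Balance at month 12: $73,196.0865… × (1 + 0.01)^3 = $75,414.0011…
After $41,000.00 payment: $75,414.0011… − $41,000.00 = $34,414.0011…
Balance at month 14: $34,414.0011… × (1 + 0.01)^2 = $35,105.7225…
Penalty: 14 × 1.5% × $102,585.35 = $21,542.92…
Final settlement = outstanding balance + penalty = $35,105.7225… + $21,542.92… = $56,648.65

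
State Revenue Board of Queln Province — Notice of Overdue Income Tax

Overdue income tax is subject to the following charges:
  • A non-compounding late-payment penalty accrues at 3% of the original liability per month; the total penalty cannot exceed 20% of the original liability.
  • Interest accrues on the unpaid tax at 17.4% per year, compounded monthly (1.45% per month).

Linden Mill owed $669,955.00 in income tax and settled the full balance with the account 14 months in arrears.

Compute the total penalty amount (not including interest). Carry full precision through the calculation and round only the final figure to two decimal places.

Penalty (uncapped): 14 × 3% × $669,955.00 = $281,381.10; cap = 20% × $669,955.00 = $133,991.00 → penalty = $133,991.00

$133,991.00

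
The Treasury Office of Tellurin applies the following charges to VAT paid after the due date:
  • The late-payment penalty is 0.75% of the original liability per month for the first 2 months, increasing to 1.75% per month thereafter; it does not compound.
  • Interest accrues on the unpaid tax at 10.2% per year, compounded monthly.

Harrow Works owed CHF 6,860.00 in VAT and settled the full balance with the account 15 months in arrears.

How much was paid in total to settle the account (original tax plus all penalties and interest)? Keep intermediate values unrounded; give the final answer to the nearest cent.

Penalty, months 1–2: 2 × 0.75% × CHF 6,860.00 = CHF 102.90
Penalty, months 3–15: 13 × 1.75% × CHF 6,860.00 = CHF 1,560.65
Interest (10.2%/yr ÷ 12 = 0.85%/month): CHF 6,860.00 × ((1 + 0.0085)^15 − 1) = CHF 928.6584…
Total = CHF 6,860.00 + CHF 1,663.5500 + CHF 928.6584… = CHF 9,452.21

CHF 9,452.21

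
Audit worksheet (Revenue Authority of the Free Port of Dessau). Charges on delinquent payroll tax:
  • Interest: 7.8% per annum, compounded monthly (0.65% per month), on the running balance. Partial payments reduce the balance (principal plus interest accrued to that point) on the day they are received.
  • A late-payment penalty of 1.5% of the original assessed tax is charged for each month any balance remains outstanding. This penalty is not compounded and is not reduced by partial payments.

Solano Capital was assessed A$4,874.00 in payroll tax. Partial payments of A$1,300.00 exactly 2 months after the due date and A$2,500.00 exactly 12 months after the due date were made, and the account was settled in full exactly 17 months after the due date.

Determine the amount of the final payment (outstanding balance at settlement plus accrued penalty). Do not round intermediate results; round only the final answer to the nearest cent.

A$2,669.39

Balance at month 2: A$4,874.0000 × (1 + 0.0065)^2 = A$4,937.5679…
After A$1,300.00 payment: A$4,937.5679… − A$1,300.00 = A$3,637.5679…
Balance at month 12: A$3,637.5679… × (1 + 0.0065)^10 = A$3,881.0470…
After A$2,500.00 payment: A$3,881.0470… − A$2,500.00 = A$1,381.0470…
Balance at month 17: A$1,381.0470… × (1 + 0.0065)^5 = A$1,426.5183…
Penalty: 17 × 1.5% × A$4,874.00 = A$1,242.87
Final settlement = outstanding balance + penalty = A$1,426.5183… + A$1,242.87 = A$2,669.39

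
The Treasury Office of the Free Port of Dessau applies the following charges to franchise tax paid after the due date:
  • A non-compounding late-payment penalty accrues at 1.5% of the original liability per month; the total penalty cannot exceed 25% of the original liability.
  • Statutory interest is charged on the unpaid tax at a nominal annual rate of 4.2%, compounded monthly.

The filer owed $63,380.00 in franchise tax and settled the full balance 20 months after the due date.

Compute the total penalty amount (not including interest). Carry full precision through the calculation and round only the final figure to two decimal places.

Penalty (uncapped): 20 × 1.5% × $63,380.00 = $19,014.00; cap = 25% × $63,380.00 = $15,845.00 → penalty = $15,845.00

$15,845.00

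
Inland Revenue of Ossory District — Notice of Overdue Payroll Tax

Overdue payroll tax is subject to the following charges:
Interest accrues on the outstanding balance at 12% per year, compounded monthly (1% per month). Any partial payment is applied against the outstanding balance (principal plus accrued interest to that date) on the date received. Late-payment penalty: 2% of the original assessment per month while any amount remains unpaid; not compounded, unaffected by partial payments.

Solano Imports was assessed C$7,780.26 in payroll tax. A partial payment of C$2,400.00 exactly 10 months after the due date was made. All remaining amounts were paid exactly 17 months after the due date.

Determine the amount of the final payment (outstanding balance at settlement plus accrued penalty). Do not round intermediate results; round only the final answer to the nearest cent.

C$9,286.36

Balance at month 10: C$7,780.2600 × (1 + 0.01)^10 = C$8,594.2473…
After C$2,400.00 payment: C$8,594.2473… − C$2,400.00 = C$6,194.2473…
Balance at month 17: C$6,194.2473… × (1 + 0.01)^7 = C$6,641.0716…
Penalty: 17 × 2% × C$7,780.26 = C$2,645.29…
Final settlement = outstanding balance + penalty = C$6,641.0716… + C$2,645.29… = C$9,286.36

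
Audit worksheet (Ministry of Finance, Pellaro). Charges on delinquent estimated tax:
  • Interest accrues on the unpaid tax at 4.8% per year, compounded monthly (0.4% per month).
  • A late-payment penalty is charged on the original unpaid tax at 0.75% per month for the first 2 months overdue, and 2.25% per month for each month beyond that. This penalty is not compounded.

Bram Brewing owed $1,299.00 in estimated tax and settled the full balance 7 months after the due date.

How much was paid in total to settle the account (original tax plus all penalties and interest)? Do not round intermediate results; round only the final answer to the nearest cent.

Penalty, months 1–2: 2 × 0.75% × $1,299.00 = $19.49…
Penalty, months 3–7: 5 × 2.25% × $1,299.00 = $146.14…
Interest: $1,299.00 × ((1 + 0.004)^7 − 1) = $1,299.00 × 0.0283382… = $36.8114…
Total = $1,299.00 + $165.6225 + $36.8114… = $1,501.43

$1,501.43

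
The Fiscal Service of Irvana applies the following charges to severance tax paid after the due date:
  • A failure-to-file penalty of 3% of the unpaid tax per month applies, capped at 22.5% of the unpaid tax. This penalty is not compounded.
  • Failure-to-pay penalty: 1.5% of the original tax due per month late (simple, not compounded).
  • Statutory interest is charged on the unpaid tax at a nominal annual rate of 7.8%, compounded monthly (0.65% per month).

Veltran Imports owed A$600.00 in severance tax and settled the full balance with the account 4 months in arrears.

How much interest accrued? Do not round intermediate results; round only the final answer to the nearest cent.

Interest: A$600.00 × ((1 + 0.0065)^4 − 1) = A$600.00 × 0.0262546… = A$15.7528…

A$15.75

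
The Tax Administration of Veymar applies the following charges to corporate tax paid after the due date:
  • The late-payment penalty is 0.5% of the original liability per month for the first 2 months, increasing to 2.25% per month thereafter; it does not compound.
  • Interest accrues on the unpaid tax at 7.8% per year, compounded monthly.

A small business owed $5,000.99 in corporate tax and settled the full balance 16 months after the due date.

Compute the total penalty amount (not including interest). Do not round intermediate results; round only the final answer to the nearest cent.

$1,625.32

Penalty, months 1–2: 2 × 0.5% × $5,000.99 = $50.01…
Penalty, months 3–16: 14 × 2.25% × $5,000.99 = $1,575.31…
Total penalty = $50.01… + $1,575.31… = $1,625.32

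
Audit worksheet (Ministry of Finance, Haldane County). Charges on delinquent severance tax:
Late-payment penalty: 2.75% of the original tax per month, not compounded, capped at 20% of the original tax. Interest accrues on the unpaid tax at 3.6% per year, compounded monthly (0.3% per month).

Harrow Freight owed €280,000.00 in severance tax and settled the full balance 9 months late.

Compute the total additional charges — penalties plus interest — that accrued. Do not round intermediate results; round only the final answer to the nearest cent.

€63,651.36

Penalty (uncapped): 9 × 2.75% × €280,000.00 = €69,300.00; cap = 20% × €280,000.00 = €56,000.00 → penalty = €56,000.00
Interest: €280,000.00 × ((1 + 0.003)^9 − 1) = €280,000.00 × 0.0273263… = €7,651.3579…
Penalties + interest = €56,000.0000 + €7,651.3579… = €63,651.36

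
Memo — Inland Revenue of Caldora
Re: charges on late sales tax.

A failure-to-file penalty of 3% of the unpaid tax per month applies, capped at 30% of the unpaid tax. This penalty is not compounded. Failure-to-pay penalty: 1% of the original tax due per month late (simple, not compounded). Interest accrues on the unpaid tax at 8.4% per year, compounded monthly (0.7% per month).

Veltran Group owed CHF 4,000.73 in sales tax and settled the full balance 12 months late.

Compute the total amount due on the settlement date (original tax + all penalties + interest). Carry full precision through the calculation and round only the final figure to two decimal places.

Failure-to-file: 12 × 3% × CHF 4,000.73 = CHF 1,440.26…, capped at 30% × CHF 4,000.73 = CHF 1,200.22…
Failure-to-pay penalty = 1% × CHF 4,000.73 × 12 mo = CHF 480.09…
Interest: CHF 4,000.73 × ((1 + 0.007)^12 − 1) = CHF 4,000.73 × 0.0873107… = CHF 349.3064…
Total = CHF 4,000.73 + CHF 1,680.3066 + CHF 349.3064… = CHF 6,030.34

CHF 6,030.34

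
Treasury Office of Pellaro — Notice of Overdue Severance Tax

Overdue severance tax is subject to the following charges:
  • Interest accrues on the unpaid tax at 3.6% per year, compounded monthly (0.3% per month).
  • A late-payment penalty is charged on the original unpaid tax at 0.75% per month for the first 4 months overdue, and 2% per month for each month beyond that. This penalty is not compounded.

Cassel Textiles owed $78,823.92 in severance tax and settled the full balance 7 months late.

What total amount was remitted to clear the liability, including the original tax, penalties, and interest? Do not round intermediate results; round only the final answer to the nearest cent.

Penalty, months 1–4: 4 × 0.75% × $78,823.92 = $2,364.72…
Penalty, months 5–7: 3 × 2% × $78,823.92 = $4,729.44…
Interest: $78,823.92 × ((1 + 0.003)^7 − 1) = $78,823.92 × 0.0211899… = $1,670.2748…
Total = $78,823.92 + $7,094.1528 + $1,670.2748… = $87,588.35

$87,588.35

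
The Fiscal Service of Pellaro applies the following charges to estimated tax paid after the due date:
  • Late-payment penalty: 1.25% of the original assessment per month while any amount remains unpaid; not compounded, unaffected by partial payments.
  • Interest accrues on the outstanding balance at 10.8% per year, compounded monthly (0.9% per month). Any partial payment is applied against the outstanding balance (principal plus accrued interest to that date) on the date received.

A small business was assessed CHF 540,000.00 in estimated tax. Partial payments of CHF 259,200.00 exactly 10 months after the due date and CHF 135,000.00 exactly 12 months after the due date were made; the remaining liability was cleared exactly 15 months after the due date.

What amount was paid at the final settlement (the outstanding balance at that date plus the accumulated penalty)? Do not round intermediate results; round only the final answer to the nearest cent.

Balance at month 10: CHF 540,000.0000 × (1 + 0.009)^10 = CHF 590,616.2913…
After CHF 259,200.00 payment: CHF 590,616.2913… − CHF 259,200.00 = CHF 331,416.2913…
Balance at month 12: CHF 331,416.2913… × (1 + 0.009)^2 = CHF 337,408.6293…
After CHF 135,000.00 payment: CHF 337,408.6293… − CHF 135,000.00 = CHF 202,408.6293…
Balance at month 15: CHF 202,408.6293… × (1 + 0.009)^3 = CHF 207,922.9951…
Penalty: 15 × 1.25% × CHF 540,000.00 = CHF 101,250.00
Final settlement = outstanding balance + penalty = CHF 207,922.9951… + CHF 101,250.00 = CHF 309,173.00

CHF 309,173.00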